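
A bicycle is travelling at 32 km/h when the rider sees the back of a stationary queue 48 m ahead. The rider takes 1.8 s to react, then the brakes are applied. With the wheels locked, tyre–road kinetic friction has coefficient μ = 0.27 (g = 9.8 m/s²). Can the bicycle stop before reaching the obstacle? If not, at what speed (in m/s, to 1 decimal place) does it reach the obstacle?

Yes — it stops about 17.1 m short of the obstacle, so it never reaches it

32 km/h ÷ 3.6 = 8.8889 m/s.
a = μg = 0.27 × 9.8 = 2.646 m/s².
Reaction distance = 8.8889 × 1.8 = 16.000 m.
Braking distance = v²/(2a) = 79.013 / 5.292 = 14.931 m.
Total stopping distance = 16.000 + 14.931 = 30.931 m, vs 48 m available — it stops with 48 − 30.931 = 17.069 m to spare.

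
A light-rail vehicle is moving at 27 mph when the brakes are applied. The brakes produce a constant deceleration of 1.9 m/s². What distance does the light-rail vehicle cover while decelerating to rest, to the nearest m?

Braking distance ≈ 38 m

27 mph × 0.44704 = 12.0701 m/s.
Braking distance = v²/(2a) = 12.0701² / (2 × 1.900) = 145.687 / 3.800 = 38.339 m.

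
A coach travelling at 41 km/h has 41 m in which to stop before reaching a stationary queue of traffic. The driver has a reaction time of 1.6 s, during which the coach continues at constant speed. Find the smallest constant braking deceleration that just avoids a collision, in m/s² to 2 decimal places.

41 km/h ÷ 3.6 = 11.3889 m/s.
Distance covered during reaction = 11.3889 × 1.6 = 18.222 m.
Distance available for braking: 41 − 18.222 = 22.778 m.
v² = 2a·d ⇒ a = v²/(2d) = 11.3889² / (2 × 22.778) = 129.707 / 45.556 = 2.8472 m/s².

Required deceleration ≈ 2.85 m/s²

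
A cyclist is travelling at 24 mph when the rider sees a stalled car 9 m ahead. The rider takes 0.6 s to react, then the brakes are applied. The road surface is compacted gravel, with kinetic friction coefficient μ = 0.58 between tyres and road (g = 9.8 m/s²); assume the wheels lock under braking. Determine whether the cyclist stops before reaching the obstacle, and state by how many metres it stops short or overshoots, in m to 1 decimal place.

No — it overshoots by 7.6 m

24 mph × 0.44704 = 10.7290 m/s.
a = μg = 0.58 × 9.8 = 5.684 m/s².
Reaction distance = 10.7290 × 0.6 = 6.437 m.
Braking distance = v²/(2a) = 115.111 / 11.368 = 10.126 m.
Total stopping distance = 6.437 + 10.126 = 16.563 m, vs 9 m available — it cannot stop in time and overshoots by 16.563 − 9 = 7.563 m.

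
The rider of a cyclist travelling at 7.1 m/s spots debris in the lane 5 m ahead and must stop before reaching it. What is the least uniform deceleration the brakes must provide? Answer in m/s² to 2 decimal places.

Required deceleration ≈ 5.04 m/s²

v² = 2a·d ⇒ a = v²/(2d) = 7.1000² / (2 × 5.000) = 50.410 / 10.000 = 5.0410 m/s².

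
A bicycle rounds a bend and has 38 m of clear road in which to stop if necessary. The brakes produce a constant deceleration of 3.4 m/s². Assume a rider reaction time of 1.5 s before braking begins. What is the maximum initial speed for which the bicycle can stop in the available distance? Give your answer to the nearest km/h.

Stopping distance: v·t_r + v²/(2a) = 38 with t_r = 1.5 s and a = 3.400 m/s².
So v² + 10.200 v − 258.40 = 0.
Positive root: v = −a·t_r + √((a·t_r)² + 2a·d) = −5.100 + √(26.010 + 258.40) = 11.7645 m/s.
11.7645 m/s × 3.6 = 42.352 km/h.

Maximum speed ≈ 42 km/h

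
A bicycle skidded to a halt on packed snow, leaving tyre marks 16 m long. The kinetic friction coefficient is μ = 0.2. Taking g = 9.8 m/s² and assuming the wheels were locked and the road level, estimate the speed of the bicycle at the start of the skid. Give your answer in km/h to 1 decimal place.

Deceleration a = μg = 0.2 × 9.8 = 1.960 m/s².
v = √(2a·d) = √(2 × 1.960 × 16) = √62.720 = 7.9196 m/s.
= 7.9196 × 3.6 = 28.511 km/h.

Initial speed ≈ 28.5 km/h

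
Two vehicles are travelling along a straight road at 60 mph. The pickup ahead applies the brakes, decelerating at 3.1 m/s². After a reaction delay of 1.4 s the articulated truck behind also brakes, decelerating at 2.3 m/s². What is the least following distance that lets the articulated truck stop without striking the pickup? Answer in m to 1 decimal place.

Minimum gap ≈ 77.9 m

60 mph × 0.44704 = 26.8224 m/s.
Leader travels v²/(2a_L) = 719.441 / 6.200 = 116.039 m before stopping.
Follower covers v·t_r = 26.8224 × 1.4 = 37.551 m while reacting, then v²/(2a_F) = 719.441 / 4.600 = 156.400 m while braking, for a total of 37.551 + 156.400 = 193.951 m.
Since a_F ≤ a_L and the follower starts braking later, the follower is never slower than the leader, so the closest approach is when both have stopped.
Minimum gap = 193.951 − 116.039 = 77.912 m.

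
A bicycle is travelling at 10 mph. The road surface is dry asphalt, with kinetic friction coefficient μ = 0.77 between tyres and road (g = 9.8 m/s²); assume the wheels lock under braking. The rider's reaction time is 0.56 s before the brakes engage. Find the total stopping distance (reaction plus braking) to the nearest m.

Total stopping distance ≈ 4 m

10 mph × 0.44704 = 4.4704 m/s.
a = μg = 0.77 × 9.8 = 7.546 m/s².
Reaction distance = v·t_r = 4.4704 × 0.56 = 2.503 m.
Braking distance = v²/(2a) = 4.4704² / (2 × 7.546) = 19.984 / 15.092 = 1.324 m.
Total = 2.503 + 1.324 = 3.827 m.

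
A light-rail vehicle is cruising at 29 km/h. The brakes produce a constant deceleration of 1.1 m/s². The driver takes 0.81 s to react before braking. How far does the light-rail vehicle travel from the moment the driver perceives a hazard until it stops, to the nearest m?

29 km/h ÷ 3.6 = 8.0556 m/s.
Reaction distance = v·t_r = 8.0556 × 0.81 = 6.525 m.
Braking distance = v²/(2a) = 8.0556² / (2 × 1.100) = 64.893 / 2.200 = 29.497 m.
Total = 6.525 + 29.497 = 36.022 m.

Total stopping distance ≈ 36 m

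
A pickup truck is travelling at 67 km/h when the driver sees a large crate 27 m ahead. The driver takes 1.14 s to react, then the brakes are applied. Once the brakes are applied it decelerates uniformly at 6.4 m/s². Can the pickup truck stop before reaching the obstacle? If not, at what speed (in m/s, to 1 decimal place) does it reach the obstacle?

No — it strikes the obstacle at 16.5 m/s

67 km/h ÷ 3.6 = 18.6111 m/s.
Reaction distance = 18.6111 × 1.14 = 21.217 m.
Braking distance needed to stop: v²/(2a) = 346.373 / 12.800 = 27.060 m, so total needed = 21.217 + 27.060 = 48.277 m > 27 m — it cannot stop.
Distance remaining when braking begins: 27 − 21.217 = 5.783 m.
v² = v₀² − 2a·d = 346.373 − 2 × 6.400 × 5.783 = 272.351 m²/s².
v = √272.351 = 16.503 m/s.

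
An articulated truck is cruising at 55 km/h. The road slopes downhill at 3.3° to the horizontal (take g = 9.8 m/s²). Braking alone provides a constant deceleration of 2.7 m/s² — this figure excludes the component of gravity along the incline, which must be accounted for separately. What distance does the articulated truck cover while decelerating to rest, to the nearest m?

55 km/h ÷ 3.6 = 15.2778 m/s.
Gravity along the downhill slope reduces the braking deceleration: a_eff = 2.700 − 9.8·sin 3.3° = 2.700 − 0.564 = 2.136 m/s².
Braking distance = v²/(2a) = 15.2778² / (2 × 2.136) = 233.411 / 4.272 = 54.637 m.

Braking distance ≈ 55 m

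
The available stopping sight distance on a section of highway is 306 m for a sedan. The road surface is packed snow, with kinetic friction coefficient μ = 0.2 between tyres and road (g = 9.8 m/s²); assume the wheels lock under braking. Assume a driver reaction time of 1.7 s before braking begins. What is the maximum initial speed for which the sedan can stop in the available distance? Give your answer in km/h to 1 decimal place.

a = μg = 0.2 × 9.8 = 1.960 m/s².
Stopping distance: v·t_r + v²/(2a) = 306 with t_r = 1.7 s and a = 1.960 m/s².
So v² + 6.664 v − 1199.52 = 0.
Positive root: v = −a·t_r + √((a·t_r)² + 2a·d) = −3.332 + √(11.102 + 1199.52) = 31.4620 m/s.
31.4620 m/s × 3.6 = 113.263 km/h.

Maximum speed ≈ 113.3 km/h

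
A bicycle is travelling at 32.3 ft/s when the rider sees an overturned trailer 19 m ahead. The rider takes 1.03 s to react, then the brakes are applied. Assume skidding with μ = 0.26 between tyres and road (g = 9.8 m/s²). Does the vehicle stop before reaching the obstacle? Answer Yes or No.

32.3 ft/s × 0.3048 = 9.8450 m/s.
a = μg = 0.26 × 9.8 = 2.548 m/s².
Reaction distance = 9.8450 × 1.03 = 10.140 m.
Braking distance = v²/(2a) = 96.924 / 5.096 = 19.020 m.
Total stopping distance = 10.140 + 19.020 = 29.160 m, vs 19 m available — it cannot stop in time and overshoots by 29.160 − 19 = 10.160 m.

No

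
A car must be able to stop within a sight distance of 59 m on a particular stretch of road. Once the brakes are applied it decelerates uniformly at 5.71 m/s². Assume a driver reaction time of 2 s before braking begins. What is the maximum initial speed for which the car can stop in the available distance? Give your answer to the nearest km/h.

Stopping distance: v·t_r + v²/(2a) = 59 with t_r = 2 s and a = 5.710 m/s².
So v² + 22.840 v − 673.78 = 0.
Positive root: v = −a·t_r + √((a·t_r)² + 2a·d) = −11.420 + √(130.416 + 673.78) = 16.9383 m/s.
16.9383 m/s × 3.6 = 60.978 km/h.

Maximum speed ≈ 61 km/h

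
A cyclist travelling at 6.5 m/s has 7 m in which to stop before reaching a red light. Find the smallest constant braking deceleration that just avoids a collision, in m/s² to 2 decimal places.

v² = 2a·d ⇒ a = v²/(2d) = 6.5000² / (2 × 7.000) = 42.250 / 14.000 = 3.0179 m/s².

Required deceleration ≈ 3.02 m/s²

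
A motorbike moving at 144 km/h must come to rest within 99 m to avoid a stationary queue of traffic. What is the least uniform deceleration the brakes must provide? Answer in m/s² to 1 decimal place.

Required deceleration ≈ 8.1 m/s²

144 km/h ÷ 3.6 = 40.0000 m/s.
v² = 2a·d ⇒ a = v²/(2d) = 40.0000² / (2 × 99.000) = 1600.000 / 198.000 = 8.0808 m/s².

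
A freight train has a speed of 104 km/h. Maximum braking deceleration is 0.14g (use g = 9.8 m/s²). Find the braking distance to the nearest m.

Braking distance ≈ 304 m

104 km/h ÷ 3.6 = 28.8889 m/s.
a = 0.14 × 9.8 = 1.372 m/s².
Braking distance = v²/(2a) = 28.8889² / (2 × 1.372) = 834.569 / 2.744 = 304.143 m.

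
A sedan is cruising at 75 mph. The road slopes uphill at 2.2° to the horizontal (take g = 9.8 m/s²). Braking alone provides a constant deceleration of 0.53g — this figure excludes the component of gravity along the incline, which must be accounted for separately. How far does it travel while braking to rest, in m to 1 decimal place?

75 mph × 0.44704 = 33.5280 m/s.
a = 0.53 × 9.8 = 5.194 m/s².
Gravity along the uphill slope adds to the braking deceleration: a_eff = 5.194 + 9.8·sin 2.2° = 5.194 + 0.376 = 5.570 m/s².
Braking distance = v²/(2a) = 33.5280² / (2 × 5.570) = 1124.127 / 11.140 = 100.909 m.

Braking distance ≈ 100.9 m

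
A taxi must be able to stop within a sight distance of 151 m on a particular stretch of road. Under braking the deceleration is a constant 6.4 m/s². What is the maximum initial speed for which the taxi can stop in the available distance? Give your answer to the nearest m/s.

Maximum speed ≈ 44 m/s

v²/(2a) = d ⇒ v = √(2 × 6.400 × 151) = √1932.80 = 43.9636 m/s.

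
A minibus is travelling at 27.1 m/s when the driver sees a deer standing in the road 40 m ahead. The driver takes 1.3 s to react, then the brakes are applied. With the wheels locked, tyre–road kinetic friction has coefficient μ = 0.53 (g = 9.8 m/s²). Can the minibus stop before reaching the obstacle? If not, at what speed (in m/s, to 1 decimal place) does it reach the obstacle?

No — it strikes the obstacle at 26.2 m/s

a = μg = 0.53 × 9.8 = 5.194 m/s².
Reaction distance = 27.1000 × 1.3 = 35.230 m.
Braking distance needed to stop: v²/(2a) = 734.410 / 10.388 = 70.698 m, so total needed = 35.230 + 70.698 = 105.928 m > 40 m — it cannot stop.
Distance remaining when braking begins: 40 − 35.230 = 4.770 m.
v² = v₀² − 2a·d = 734.410 − 2 × 5.194 × 4.770 = 684.859 m²/s².
v = √684.859 = 26.170 m/s.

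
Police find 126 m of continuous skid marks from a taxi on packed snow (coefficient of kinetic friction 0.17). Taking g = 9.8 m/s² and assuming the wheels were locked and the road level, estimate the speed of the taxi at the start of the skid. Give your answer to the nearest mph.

Initial speed ≈ 46 mph

Deceleration a = μg = 0.17 × 9.8 = 1.666 m/s².
v = √(2a·d) = √(2 × 1.666 × 126) = √419.832 = 20.4898 m/s.
= 20.4898 ÷ 0.44704 = 45.834 mph.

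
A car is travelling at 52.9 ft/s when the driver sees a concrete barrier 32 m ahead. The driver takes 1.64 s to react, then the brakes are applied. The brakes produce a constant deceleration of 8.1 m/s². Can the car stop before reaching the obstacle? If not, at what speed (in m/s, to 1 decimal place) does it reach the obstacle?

52.9 ft/s × 0.3048 = 16.1239 m/s.
Reaction distance = 16.1239 × 1.64 = 26.443 m.
Braking distance needed to stop: v²/(2a) = 259.980 / 16.200 = 16.048 m, so total needed = 26.443 + 16.048 = 42.491 m > 32 m — it cannot stop.
Distance remaining when braking begins: 32 − 26.443 = 5.557 m.
v² = v₀² − 2a·d = 259.980 − 2 × 8.100 × 5.557 = 169.957 m²/s².
v = √169.957 = 13.037 m/s.

No — it strikes the obstacle at 13.0 m/s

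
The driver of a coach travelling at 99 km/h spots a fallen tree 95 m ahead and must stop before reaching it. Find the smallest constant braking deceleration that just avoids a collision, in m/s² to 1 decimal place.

Required deceleration ≈ 4.0 m/s²

99 km/h ÷ 3.6 = 27.5000 m/s.
v² = 2a·d ⇒ a = v²/(2d) = 27.5000² / (2 × 95.000) = 756.250 / 190.000 = 3.9803 m/s².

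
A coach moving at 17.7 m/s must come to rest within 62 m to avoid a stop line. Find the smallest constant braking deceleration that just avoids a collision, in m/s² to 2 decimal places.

v² = 2a·d ⇒ a = v²/(2d) = 17.7000² / (2 × 62.000) = 313.290 / 124.000 = 2.5265 m/s².

Required deceleration ≈ 2.53 m/s²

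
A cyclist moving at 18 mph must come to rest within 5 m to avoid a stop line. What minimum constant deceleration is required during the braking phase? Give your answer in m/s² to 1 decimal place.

Required deceleration ≈ 6.5 m/s²

18 mph × 0.44704 = 8.0467 m/s.
v² = 2a·d ⇒ a = v²/(2d) = 8.0467² / (2 × 5.000) = 64.749 / 10.000 = 6.4749 m/s².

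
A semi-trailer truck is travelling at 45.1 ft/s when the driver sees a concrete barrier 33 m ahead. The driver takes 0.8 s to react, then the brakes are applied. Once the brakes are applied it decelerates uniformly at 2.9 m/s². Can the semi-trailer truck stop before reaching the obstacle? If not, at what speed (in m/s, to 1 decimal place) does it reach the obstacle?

No — it strikes the obstacle at 7.8 m/s

45.1 ft/s × 0.3048 = 13.7465 m/s.
Reaction distance = 13.7465 × 0.8 = 10.997 m.
Braking distance needed to stop: v²/(2a) = 188.966 / 5.800 = 32.580 m, so total needed = 10.997 + 32.580 = 43.577 m > 33 m — it cannot stop.
Distance remaining when braking begins: 33 − 10.997 = 22.003 m.
v² = v₀² − 2a·d = 188.966 − 2 × 2.900 × 22.003 = 61.349 m²/s².
v = √61.349 = 7.833 m/s.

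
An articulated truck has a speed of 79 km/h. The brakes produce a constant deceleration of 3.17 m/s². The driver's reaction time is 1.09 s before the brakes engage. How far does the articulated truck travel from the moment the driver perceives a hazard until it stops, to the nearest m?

79 km/h ÷ 3.6 = 21.9444 m/s.
Reaction distance = v·t_r = 21.9444 × 1.09 = 23.919 m.
Braking distance = v²/(2a) = 21.9444² / (2 × 3.170) = 481.557 / 6.340 = 75.955 m.
Total = 23.919 + 75.955 = 99.874 m.

Total stopping distance ≈ 100 m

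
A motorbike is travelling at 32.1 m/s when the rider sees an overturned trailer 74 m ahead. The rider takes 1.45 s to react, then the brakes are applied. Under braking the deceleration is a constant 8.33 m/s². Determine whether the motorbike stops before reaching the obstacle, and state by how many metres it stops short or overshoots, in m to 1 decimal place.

Reaction distance = 32.1000 × 1.45 = 46.545 m.
Braking distance = v²/(2a) = 1030.410 / 16.660 = 61.849 m.
Total stopping distance = 46.545 + 61.849 = 108.394 m, vs 74 m available — it cannot stop in time and overshoots by 108.394 − 74 = 34.394 m.

No — it overshoots by 34.4 m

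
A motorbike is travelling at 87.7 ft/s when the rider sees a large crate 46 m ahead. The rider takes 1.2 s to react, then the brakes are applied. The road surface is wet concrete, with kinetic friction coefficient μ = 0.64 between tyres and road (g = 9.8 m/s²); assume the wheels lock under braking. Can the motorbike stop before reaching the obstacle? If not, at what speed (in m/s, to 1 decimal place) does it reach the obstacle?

No — it strikes the obstacle at 23.2 m/s

87.7 ft/s × 0.3048 = 26.7310 m/s.
a = μg = 0.64 × 9.8 = 6.272 m/s².
Reaction distance = 26.7310 × 1.2 = 32.077 m.
Braking distance needed to stop: v²/(2a) = 714.546 / 12.544 = 56.963 m, so total needed = 32.077 + 56.963 = 89.040 m > 46 m — it cannot stop.
Distance remaining when braking begins: 46 − 32.077 = 13.923 m.
v² = v₀² − 2a·d = 714.546 − 2 × 6.272 × 13.923 = 539.896 m²/s².
v = √539.896 = 23.236 m/s.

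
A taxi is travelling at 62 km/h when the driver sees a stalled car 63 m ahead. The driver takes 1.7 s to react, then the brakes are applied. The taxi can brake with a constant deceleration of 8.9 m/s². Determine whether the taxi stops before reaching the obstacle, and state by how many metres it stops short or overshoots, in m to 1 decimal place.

62 km/h ÷ 3.6 = 17.2222 m/s.
Reaction distance = 17.2222 × 1.7 = 29.278 m.
Braking distance = v²/(2a) = 296.604 / 17.800 = 16.663 m.
Total stopping distance = 29.278 + 16.663 = 45.941 m, vs 63 m available — it stops with 63 − 45.941 = 17.059 m to spare.

Yes — it stops 17.1 m short of the obstacle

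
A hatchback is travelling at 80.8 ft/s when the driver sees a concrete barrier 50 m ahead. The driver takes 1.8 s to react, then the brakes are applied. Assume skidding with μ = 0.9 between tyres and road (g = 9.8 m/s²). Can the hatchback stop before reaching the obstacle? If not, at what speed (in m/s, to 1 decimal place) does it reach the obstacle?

80.8 ft/s × 0.3048 = 24.6278 m/s.
a = μg = 0.9 × 9.8 = 8.820 m/s².
Reaction distance = 24.6278 × 1.8 = 44.330 m.
Braking distance needed to stop: v²/(2a) = 606.529 / 17.640 = 34.384 m, so total needed = 44.330 + 34.384 = 78.714 m > 50 m — it cannot stop.
Distance remaining when braking begins: 50 − 44.330 = 5.670 m.
v² = v₀² − 2a·d = 606.529 − 2 × 8.820 × 5.670 = 506.510 m²/s².
v = √506.510 = 22.506 m/s.

No — it strikes the obstacle at 22.5 m/s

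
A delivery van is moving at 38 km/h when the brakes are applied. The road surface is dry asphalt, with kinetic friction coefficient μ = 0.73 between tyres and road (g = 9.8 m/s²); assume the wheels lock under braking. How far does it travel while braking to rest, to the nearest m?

38 km/h ÷ 3.6 = 10.5556 m/s.
a = μg = 0.73 × 9.8 = 7.154 m/s².
Braking distance = v²/(2a) = 10.5556² / (2 × 7.154) = 111.421 / 14.308 = 7.787 m.

Braking distance ≈ 8 m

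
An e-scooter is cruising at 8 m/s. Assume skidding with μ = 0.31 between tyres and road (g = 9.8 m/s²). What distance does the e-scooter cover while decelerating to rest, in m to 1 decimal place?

a = μg = 0.31 × 9.8 = 3.038 m/s².
Braking distance = v²/(2a) = 8.0000² / (2 × 3.038) = 64.000 / 6.076 = 10.533 m.

Braking distance ≈ 10.5 m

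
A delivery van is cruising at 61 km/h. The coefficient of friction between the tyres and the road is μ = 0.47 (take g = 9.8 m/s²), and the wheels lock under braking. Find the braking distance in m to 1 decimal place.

61 km/h ÷ 3.6 = 16.9444 m/s.
a = μg = 0.47 × 9.8 = 4.606 m/s².
Braking distance = v²/(2a) = 16.9444² / (2 × 4.606) = 287.113 / 9.212 = 31.167 m.

Braking distance ≈ 31.2 m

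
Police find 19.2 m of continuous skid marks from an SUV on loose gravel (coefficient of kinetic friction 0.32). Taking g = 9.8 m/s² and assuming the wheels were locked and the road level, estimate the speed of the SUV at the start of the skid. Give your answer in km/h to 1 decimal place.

Deceleration a = μg = 0.32 × 9.8 = 3.136 m/s².
v = √(2a·d) = √(2 × 3.136 × 19.2) = √120.422 = 10.9737 m/s.
= 10.9737 × 3.6 = 39.505 km/h.

Initial speed ≈ 39.5 km/h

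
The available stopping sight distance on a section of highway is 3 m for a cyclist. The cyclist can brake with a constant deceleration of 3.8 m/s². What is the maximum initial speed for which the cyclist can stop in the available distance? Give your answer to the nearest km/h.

v²/(2a) = d ⇒ v = √(2 × 3.800 × 3) = √22.80 = 4.7749 m/s.
4.7749 m/s × 3.6 = 17.190 km/h.

Maximum speed ≈ 17 km/h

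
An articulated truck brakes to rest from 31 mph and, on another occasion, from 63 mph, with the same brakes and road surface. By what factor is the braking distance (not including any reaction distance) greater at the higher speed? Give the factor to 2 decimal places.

Factor ≈ 4.13

Braking distance d = v²/(2a), so with a fixed, d ∝ v².
Factor = (63/31)² = 2.0323² = 4.1302.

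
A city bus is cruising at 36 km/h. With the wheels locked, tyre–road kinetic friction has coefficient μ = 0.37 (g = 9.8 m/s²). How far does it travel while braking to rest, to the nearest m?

Braking distance ≈ 14 m

36 km/h ÷ 3.6 = 10.0000 m/s.
a = μg = 0.37 × 9.8 = 3.626 m/s².
Braking distance = v²/(2a) = 10.0000² / (2 × 3.626) = 100.000 / 7.252 = 13.789 m.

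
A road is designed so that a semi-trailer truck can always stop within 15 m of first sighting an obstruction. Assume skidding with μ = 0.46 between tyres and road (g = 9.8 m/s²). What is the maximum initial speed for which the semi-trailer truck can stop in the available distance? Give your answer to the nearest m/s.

Maximum speed ≈ 12 m/s

a = μg = 0.46 × 9.8 = 4.508 m/s².
v²/(2a) = d ⇒ v = √(2 × 4.508 × 15) = √135.24 = 11.6293 m/s.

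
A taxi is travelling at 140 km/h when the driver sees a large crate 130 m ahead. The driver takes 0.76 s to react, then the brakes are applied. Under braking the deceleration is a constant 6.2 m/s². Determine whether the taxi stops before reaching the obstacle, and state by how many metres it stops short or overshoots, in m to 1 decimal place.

No — it overshoots by 21.5 m

140 km/h ÷ 3.6 = 38.8889 m/s.
Reaction distance = 38.8889 × 0.76 = 29.556 m.
Braking distance = v²/(2a) = 1512.347 / 12.400 = 121.963 m.
Total stopping distance = 29.556 + 121.963 = 151.519 m, vs 130 m available — it cannot stop in time and overshoots by 151.519 − 130 = 21.519 m.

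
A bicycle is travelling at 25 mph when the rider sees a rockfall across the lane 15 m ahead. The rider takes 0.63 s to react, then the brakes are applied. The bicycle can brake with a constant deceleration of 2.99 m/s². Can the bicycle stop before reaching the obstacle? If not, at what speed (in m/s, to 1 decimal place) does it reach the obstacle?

25 mph × 0.44704 = 11.1760 m/s.
Reaction distance = 11.1760 × 0.63 = 7.041 m.
Braking distance needed to stop: v²/(2a) = 124.903 / 5.980 = 20.887 m, so total needed = 7.041 + 20.887 = 27.928 m > 15 m — it cannot stop.
Distance remaining when braking begins: 15 − 7.041 = 7.959 m.
v² = v₀² − 2a·d = 124.903 − 2 × 2.990 × 7.959 = 77.308 m²/s².
v = √77.308 = 8.792 m/s.

No — it strikes the obstacle at 8.8 m/s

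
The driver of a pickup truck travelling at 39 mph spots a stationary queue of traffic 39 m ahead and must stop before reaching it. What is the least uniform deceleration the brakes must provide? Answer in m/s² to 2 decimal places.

39 mph × 0.44704 = 17.4346 m/s.
v² = 2a·d ⇒ a = v²/(2d) = 17.4346² / (2 × 39.000) = 303.965 / 78.000 = 3.8970 m/s².

Required deceleration ≈ 3.90 m/s²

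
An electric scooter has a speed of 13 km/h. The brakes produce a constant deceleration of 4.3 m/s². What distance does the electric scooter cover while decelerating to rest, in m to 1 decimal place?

Braking distance ≈ 1.5 m

13 km/h ÷ 3.6 = 3.6111 m/s.
Braking distance = v²/(2a) = 3.6111² / (2 × 4.300) = 13.040 / 8.600 = 1.516 m.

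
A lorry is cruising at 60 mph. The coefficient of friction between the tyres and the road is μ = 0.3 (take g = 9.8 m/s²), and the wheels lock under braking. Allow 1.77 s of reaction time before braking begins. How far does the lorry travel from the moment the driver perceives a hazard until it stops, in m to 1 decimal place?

60 mph × 0.44704 = 26.8224 m/s.
a = μg = 0.3 × 9.8 = 2.940 m/s².
Reaction distance = v·t_r = 26.8224 × 1.77 = 47.476 m.
Braking distance = v²/(2a) = 26.8224² / (2 × 2.940) = 719.441 / 5.880 = 122.354 m.
Total = 47.476 + 122.354 = 169.830 m.

Total stopping distance ≈ 169.8 m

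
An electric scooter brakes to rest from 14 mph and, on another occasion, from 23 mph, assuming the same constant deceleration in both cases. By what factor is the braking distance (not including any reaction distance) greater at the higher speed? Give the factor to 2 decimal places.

Factor ≈ 2.70

Braking distance d = v²/(2a), so with a fixed, d ∝ v².
Factor = (23/14)² = 1.6429² = 2.6991.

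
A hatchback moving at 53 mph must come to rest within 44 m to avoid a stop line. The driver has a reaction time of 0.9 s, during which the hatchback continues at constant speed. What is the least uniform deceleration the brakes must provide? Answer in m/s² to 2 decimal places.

53 mph × 0.44704 = 23.6931 m/s.
Distance covered during reaction = 23.6931 × 0.9 = 21.324 m.
Distance available for braking: 44 − 21.324 = 22.676 m.
v² = 2a·d ⇒ a = v²/(2d) = 23.6931² / (2 × 22.676) = 561.363 / 45.352 = 12.3779 m/s².

Required deceleration ≈ 12.38 m/s²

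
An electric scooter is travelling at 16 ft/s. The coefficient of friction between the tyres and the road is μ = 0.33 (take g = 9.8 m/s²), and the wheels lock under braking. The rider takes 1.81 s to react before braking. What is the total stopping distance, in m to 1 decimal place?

16 ft/s × 0.3048 = 4.8768 m/s.
a = μg = 0.33 × 9.8 = 3.234 m/s².
Reaction distance = v·t_r = 4.8768 × 1.81 = 8.827 m.
Braking distance = v²/(2a) = 4.8768² / (2 × 3.234) = 23.783 / 6.468 = 3.677 m.
Total = 8.827 + 3.677 = 12.504 m.

Total stopping distance ≈ 12.5 m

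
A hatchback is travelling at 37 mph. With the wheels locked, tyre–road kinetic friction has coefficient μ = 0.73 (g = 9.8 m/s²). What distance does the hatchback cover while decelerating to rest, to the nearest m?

37 mph × 0.44704 = 16.5405 m/s.
a = μg = 0.73 × 9.8 = 7.154 m/s².
Braking distance = v²/(2a) = 16.5405² / (2 × 7.154) = 273.588 / 14.308 = 19.121 m.

Braking distance ≈ 19 m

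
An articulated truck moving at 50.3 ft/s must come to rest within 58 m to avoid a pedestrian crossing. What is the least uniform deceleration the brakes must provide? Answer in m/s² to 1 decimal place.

50.3 ft/s × 0.3048 = 15.3314 m/s.
v² = 2a·d ⇒ a = v²/(2d) = 15.3314² / (2 × 58.000) = 235.052 / 116.000 = 2.0263 m/s².

Required deceleration ≈ 2.0 m/s²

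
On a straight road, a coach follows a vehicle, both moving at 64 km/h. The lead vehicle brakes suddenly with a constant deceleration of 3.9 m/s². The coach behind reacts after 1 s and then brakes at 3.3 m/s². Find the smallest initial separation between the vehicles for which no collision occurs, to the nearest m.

Minimum gap ≈ 25 m

64 km/h ÷ 3.6 = 17.7778 m/s.
Leader travels v²/(2a_L) = 316.050 / 7.800 = 40.519 m before stopping.
Follower covers v·t_r = 17.7778 × 1 = 17.778 m while reacting, then v²/(2a_F) = 316.050 / 6.600 = 47.886 m while braking, for a total of 17.778 + 47.886 = 65.664 m.
Since a_F ≤ a_L and the follower starts braking later, the follower is never slower than the leader, so the closest approach is when both have stopped.
Minimum gap = 65.664 − 40.519 = 25.145 m.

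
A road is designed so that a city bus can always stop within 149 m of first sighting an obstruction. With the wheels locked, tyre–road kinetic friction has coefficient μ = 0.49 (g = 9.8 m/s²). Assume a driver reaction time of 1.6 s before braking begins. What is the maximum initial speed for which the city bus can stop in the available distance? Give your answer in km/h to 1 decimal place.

Maximum speed ≈ 111.3 km/h

a = μg = 0.49 × 9.8 = 4.802 m/s².
Stopping distance: v·t_r + v²/(2a) = 149 with t_r = 1.6 s and a = 4.802 m/s².
So v² + 15.366 v − 1431.00 = 0.
Positive root: v = −a·t_r + √((a·t_r)² + 2a·d) = −7.683 + √(59.028 + 1431.00) = 30.9179 m/s.
30.9179 m/s × 3.6 = 111.304 km/h.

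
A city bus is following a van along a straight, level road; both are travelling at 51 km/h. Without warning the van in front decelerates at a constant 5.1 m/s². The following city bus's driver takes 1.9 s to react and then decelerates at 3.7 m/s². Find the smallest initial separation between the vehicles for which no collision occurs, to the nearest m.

Minimum gap ≈ 34 m

51 km/h ÷ 3.6 = 14.1667 m/s.
Leader travels v²/(2a_L) = 200.695 / 10.200 = 19.676 m before stopping.
Follower covers v·t_r = 14.1667 × 1.9 = 26.917 m while reacting, then v²/(2a_F) = 200.695 / 7.400 = 27.121 m while braking, for a total of 26.917 + 27.121 = 54.038 m.
Since a_F ≤ a_L and the follower starts braking later, the follower is never slower than the leader, so the closest approach is when both have stopped.
Minimum gap = 54.038 − 19.676 = 34.362 m.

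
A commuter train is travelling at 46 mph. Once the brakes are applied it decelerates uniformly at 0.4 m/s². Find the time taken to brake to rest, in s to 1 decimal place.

46 mph × 0.44704 = 20.5638 m/s.
Braking time = v/a = 20.5638 / 0.400 = 51.410 s.

Braking time ≈ 51.4 s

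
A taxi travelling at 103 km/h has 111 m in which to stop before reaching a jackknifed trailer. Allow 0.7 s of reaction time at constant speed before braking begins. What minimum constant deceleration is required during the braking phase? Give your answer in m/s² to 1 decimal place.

103 km/h ÷ 3.6 = 28.6111 m/s.
Distance covered during reaction = 28.6111 × 0.7 = 20.028 m.
Distance available for braking: 111 − 20.028 = 90.972 m.
v² = 2a·d ⇒ a = v²/(2d) = 28.6111² / (2 × 90.972) = 818.595 / 181.944 = 4.4992 m/s².

Required deceleration ≈ 4.5 m/s²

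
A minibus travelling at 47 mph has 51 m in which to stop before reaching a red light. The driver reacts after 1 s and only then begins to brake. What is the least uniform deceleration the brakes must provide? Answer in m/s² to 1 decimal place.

Required deceleration ≈ 7.4 m/s²

47 mph × 0.44704 = 21.0109 m/s.
Distance covered during reaction = 21.0109 × 1 = 21.011 m.
Distance available for braking: 51 − 21.011 = 29.989 m.
v² = 2a·d ⇒ a = v²/(2d) = 21.0109² / (2 × 29.989) = 441.458 / 59.978 = 7.3603 m/s².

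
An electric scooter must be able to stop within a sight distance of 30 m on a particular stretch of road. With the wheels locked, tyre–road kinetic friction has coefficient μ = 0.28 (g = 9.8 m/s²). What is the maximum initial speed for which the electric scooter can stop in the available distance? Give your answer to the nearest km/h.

Maximum speed ≈ 46 km/h

a = μg = 0.28 × 9.8 = 2.744 m/s².
v²/(2a) = d ⇒ v = √(2 × 2.744 × 30) = √164.64 = 12.8312 m/s.
12.8312 m/s × 3.6 = 46.192 km/h.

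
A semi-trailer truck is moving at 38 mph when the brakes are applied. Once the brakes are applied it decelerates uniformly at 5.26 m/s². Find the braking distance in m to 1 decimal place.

Braking distance ≈ 27.4 m

38 mph × 0.44704 = 16.9875 m/s.
Braking distance = v²/(2a) = 16.9875² / (2 × 5.260) = 288.575 / 10.520 = 27.431 m.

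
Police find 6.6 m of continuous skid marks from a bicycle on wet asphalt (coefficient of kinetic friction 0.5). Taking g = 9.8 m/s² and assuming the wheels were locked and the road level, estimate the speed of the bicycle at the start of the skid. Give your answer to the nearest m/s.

Deceleration a = μg = 0.5 × 9.8 = 4.900 m/s².
v = √(2a·d) = √(2 × 4.900 × 6.6) = √64.680 = 8.0424 m/s.

Initial speed ≈ 8 m/s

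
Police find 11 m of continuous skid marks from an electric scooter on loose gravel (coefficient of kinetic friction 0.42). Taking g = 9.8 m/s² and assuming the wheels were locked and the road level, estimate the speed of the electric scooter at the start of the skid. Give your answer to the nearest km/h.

Initial speed ≈ 34 km/h

Deceleration a = μg = 0.42 × 9.8 = 4.116 m/s².
v = √(2a·d) = √(2 × 4.116 × 11) = √90.552 = 9.5159 m/s.
= 9.5159 × 3.6 = 34.257 km/h.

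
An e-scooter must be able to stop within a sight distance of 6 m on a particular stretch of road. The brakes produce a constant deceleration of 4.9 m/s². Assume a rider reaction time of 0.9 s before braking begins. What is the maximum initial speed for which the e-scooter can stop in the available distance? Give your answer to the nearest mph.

Maximum speed ≈ 10 mph

Stopping distance: v·t_r + v²/(2a) = 6 with t_r = 0.9 s and a = 4.900 m/s².
So v² + 8.820 v − 58.80 = 0.
Positive root: v = −a·t_r + √((a·t_r)² + 2a·d) = −4.410 + √(19.448 + 58.80) = 4.4358 m/s.
4.4358 m/s ÷ 0.44704 = 9.923 mph.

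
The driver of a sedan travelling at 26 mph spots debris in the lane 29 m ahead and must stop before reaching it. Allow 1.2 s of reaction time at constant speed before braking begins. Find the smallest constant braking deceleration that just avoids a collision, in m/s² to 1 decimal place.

Required deceleration ≈ 4.5 m/s²

26 mph × 0.44704 = 11.6230 m/s.
Distance covered during reaction = 11.6230 × 1.2 = 13.948 m.
Distance available for braking: 29 − 13.948 = 15.052 m.
v² = 2a·d ⇒ a = v²/(2d) = 11.6230² / (2 × 15.052) = 135.094 / 30.104 = 4.4876 m/s².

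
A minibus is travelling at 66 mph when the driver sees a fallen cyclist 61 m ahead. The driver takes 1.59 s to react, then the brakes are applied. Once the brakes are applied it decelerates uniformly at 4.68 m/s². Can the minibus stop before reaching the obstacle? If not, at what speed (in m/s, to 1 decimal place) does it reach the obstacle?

No — it strikes the obstacle at 27.2 m/s

66 mph × 0.44704 = 29.5046 m/s.
Reaction distance = 29.5046 × 1.59 = 46.912 m.
Braking distance needed to stop: v²/(2a) = 870.521 / 9.360 = 93.004 m, so total needed = 46.912 + 93.004 = 139.916 m > 61 m — it cannot stop.
Distance remaining when braking begins: 61 − 46.912 = 14.088 m.
v² = v₀² − 2a·d = 870.521 − 2 × 4.680 × 14.088 = 738.657 m²/s².
v = √738.657 = 27.178 m/s.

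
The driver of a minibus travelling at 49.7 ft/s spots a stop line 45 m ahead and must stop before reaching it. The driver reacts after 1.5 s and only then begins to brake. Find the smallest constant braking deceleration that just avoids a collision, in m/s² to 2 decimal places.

49.7 ft/s × 0.3048 = 15.1486 m/s.
Distance covered during reaction = 15.1486 × 1.5 = 22.723 m.
Distance available for braking: 45 − 22.723 = 22.277 m.
v² = 2a·d ⇒ a = v²/(2d) = 15.1486² / (2 × 22.277) = 229.480 / 44.554 = 5.1506 m/s².

Required deceleration ≈ 5.15 m/s²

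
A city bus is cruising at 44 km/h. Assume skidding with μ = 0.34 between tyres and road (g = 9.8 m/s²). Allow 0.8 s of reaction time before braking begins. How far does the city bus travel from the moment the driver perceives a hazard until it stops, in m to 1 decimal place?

Total stopping distance ≈ 32.2 m

44 km/h ÷ 3.6 = 12.2222 m/s.
a = μg = 0.34 × 9.8 = 3.332 m/s².
Reaction distance = v·t_r = 12.2222 × 0.8 = 9.778 m.
Braking distance = v²/(2a) = 12.2222² / (2 × 3.332) = 149.382 / 6.664 = 22.416 m.
Total = 9.778 + 22.416 = 32.194 m.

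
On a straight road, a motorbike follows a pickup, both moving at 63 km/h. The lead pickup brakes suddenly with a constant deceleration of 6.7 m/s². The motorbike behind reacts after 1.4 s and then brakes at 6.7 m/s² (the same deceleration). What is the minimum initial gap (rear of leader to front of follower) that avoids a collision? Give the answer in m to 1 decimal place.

Minimum gap ≈ 24.5 m

63 km/h ÷ 3.6 = 17.5000 m/s.
Leader travels v²/(2a_L) = 306.250 / 13.400 = 22.854 m before stopping.
Follower covers v·t_r = 17.5000 × 1.4 = 24.500 m while reacting, then v²/(2a_F) = 306.250 / 13.400 = 22.854 m while braking, for a total of 24.500 + 22.854 = 47.354 m.
Since a_F ≤ a_L and the follower starts braking later, the follower is never slower than the leader, so the closest approach is when both have stopped.
Minimum gap = 47.354 − 22.854 = 24.500 m.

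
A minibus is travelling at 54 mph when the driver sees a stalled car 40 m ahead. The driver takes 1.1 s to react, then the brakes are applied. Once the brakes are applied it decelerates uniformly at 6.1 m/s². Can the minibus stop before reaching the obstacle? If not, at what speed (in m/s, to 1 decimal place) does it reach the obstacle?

No — it strikes the obstacle at 20.5 m/s

54 mph × 0.44704 = 24.1402 m/s.
Reaction distance = 24.1402 × 1.1 = 26.554 m.
Braking distance needed to stop: v²/(2a) = 582.749 / 12.200 = 47.766 m, so total needed = 26.554 + 47.766 = 74.320 m > 40 m — it cannot stop.
Distance remaining when braking begins: 40 − 26.554 = 13.446 m.
v² = v₀² − 2a·d = 582.749 − 2 × 6.100 × 13.446 = 418.708 m²/s².
v = √418.708 = 20.462 m/s.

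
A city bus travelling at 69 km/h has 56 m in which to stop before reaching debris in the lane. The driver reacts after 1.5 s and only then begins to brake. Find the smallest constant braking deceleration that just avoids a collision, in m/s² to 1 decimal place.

Required deceleration ≈ 6.7 m/s²

69 km/h ÷ 3.6 = 19.1667 m/s.
Distance covered during reaction = 19.1667 × 1.5 = 28.750 m.
Distance available for braking: 56 − 28.750 = 27.250 m.
v² = 2a·d ⇒ a = v²/(2d) = 19.1667² / (2 × 27.250) = 367.362 / 54.500 = 6.7406 m/s².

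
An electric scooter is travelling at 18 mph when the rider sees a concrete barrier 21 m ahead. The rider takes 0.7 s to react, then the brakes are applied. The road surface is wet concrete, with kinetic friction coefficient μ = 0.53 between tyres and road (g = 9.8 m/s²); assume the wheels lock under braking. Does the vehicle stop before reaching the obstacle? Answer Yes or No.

Yes

18 mph × 0.44704 = 8.0467 m/s.
a = μg = 0.53 × 9.8 = 5.194 m/s².
Reaction distance = 8.0467 × 0.7 = 5.633 m.
Braking distance = v²/(2a) = 64.749 / 10.388 = 6.233 m.
Total stopping distance = 5.633 + 6.233 = 11.866 m, vs 21 m available — it stops with 21 − 11.866 = 9.134 m to spare.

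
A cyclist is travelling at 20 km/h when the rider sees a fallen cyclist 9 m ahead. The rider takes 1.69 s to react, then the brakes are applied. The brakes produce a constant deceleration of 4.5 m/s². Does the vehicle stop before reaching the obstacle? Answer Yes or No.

No

20 km/h ÷ 3.6 = 5.5556 m/s.
Reaction distance = 5.5556 × 1.69 = 9.389 m.
Braking distance = v²/(2a) = 30.865 / 9.000 = 3.429 m.
Total stopping distance = 9.389 + 3.429 = 12.818 m, vs 9 m available — it cannot stop in time and overshoots by 12.818 − 9 = 3.818 m.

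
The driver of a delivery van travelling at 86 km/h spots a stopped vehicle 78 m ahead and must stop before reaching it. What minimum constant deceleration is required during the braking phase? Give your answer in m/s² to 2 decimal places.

Required deceleration ≈ 3.66 m/s²

86 km/h ÷ 3.6 = 23.8889 m/s.
v² = 2a·d ⇒ a = v²/(2d) = 23.8889² / (2 × 78.000) = 570.680 / 156.000 = 3.6582 m/s².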